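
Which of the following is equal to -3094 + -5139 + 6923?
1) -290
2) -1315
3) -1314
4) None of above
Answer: 4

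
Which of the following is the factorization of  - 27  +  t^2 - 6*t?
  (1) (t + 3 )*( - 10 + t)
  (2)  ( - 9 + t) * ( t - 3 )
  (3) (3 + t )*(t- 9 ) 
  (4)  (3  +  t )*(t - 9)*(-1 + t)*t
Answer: 3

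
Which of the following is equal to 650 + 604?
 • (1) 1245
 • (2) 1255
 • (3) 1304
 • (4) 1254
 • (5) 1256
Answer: 4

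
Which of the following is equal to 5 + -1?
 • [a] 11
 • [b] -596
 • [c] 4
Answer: c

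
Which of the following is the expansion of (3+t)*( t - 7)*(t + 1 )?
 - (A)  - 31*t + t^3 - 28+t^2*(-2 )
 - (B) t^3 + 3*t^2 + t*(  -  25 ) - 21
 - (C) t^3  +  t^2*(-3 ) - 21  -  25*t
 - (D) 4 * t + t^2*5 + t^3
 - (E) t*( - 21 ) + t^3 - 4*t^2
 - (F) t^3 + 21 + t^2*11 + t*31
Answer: C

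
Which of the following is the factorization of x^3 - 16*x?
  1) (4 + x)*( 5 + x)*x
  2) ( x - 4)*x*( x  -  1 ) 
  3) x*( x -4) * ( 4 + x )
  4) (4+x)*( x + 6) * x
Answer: 3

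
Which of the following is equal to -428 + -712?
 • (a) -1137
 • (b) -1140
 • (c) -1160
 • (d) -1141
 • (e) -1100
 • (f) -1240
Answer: b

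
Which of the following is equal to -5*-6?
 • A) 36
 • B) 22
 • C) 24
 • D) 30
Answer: D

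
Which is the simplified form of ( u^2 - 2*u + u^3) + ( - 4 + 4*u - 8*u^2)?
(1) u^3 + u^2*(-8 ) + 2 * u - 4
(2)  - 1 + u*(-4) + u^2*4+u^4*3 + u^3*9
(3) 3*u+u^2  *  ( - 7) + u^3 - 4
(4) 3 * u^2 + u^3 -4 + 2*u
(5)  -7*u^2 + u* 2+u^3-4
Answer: 5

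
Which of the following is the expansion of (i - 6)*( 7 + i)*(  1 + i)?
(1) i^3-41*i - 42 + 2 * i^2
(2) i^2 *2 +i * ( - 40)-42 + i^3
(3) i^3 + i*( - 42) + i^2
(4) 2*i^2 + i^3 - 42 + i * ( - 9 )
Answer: 1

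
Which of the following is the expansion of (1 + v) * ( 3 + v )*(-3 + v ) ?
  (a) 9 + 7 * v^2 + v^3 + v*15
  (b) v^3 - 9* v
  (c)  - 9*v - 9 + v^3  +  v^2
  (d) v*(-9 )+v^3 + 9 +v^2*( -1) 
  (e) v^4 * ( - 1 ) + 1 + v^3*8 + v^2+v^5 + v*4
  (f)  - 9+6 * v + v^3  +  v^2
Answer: c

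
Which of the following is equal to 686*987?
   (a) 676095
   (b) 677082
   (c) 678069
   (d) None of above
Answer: b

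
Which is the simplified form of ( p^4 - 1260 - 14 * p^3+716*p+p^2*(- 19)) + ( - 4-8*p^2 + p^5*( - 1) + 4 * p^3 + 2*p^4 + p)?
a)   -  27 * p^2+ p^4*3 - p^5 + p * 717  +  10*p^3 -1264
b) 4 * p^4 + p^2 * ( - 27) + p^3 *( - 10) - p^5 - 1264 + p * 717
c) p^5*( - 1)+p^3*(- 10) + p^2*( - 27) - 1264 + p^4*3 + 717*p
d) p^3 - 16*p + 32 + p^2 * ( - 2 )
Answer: c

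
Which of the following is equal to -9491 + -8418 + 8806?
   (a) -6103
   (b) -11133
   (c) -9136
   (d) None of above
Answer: d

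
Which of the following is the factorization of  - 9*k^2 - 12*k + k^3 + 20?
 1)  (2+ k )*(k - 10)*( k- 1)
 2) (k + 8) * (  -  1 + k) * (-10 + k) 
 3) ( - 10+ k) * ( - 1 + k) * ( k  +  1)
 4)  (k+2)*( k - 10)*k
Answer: 1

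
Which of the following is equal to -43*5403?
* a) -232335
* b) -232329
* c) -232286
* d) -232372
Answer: b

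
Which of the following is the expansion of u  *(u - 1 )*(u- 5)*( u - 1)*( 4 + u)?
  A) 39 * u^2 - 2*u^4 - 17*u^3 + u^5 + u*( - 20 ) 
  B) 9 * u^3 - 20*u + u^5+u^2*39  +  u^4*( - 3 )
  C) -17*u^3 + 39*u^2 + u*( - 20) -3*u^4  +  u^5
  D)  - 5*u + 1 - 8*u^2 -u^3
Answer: C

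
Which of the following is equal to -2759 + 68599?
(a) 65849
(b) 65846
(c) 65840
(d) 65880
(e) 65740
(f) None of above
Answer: c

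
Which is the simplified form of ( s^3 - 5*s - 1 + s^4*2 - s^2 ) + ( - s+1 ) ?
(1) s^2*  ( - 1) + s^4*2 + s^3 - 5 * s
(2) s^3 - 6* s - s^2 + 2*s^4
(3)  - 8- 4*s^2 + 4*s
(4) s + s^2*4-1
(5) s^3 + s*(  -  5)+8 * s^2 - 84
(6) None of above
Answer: 2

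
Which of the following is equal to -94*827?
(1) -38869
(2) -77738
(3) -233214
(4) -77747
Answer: 2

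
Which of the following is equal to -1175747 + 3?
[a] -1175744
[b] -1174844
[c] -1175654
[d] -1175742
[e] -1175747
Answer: a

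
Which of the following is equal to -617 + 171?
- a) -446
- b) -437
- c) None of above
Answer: a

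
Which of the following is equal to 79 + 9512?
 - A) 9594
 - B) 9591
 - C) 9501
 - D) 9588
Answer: B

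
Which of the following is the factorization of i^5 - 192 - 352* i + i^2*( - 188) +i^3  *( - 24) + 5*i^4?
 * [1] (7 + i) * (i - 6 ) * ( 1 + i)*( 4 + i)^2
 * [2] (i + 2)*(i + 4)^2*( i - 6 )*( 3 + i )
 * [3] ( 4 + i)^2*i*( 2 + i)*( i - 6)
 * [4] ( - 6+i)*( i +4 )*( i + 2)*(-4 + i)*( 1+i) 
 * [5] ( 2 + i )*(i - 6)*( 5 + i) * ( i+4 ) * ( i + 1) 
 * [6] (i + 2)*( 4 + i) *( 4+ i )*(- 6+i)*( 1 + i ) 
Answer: 6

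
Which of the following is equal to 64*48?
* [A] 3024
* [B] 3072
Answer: B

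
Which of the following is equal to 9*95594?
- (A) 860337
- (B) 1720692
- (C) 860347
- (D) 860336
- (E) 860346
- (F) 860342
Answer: E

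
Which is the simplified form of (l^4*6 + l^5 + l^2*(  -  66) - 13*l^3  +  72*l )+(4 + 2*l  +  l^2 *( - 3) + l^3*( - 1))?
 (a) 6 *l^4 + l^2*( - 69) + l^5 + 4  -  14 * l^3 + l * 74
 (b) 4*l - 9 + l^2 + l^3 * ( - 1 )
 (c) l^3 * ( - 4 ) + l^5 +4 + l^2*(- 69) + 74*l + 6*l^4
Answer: a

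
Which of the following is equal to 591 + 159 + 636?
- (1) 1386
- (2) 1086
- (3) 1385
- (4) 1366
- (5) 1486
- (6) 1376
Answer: 1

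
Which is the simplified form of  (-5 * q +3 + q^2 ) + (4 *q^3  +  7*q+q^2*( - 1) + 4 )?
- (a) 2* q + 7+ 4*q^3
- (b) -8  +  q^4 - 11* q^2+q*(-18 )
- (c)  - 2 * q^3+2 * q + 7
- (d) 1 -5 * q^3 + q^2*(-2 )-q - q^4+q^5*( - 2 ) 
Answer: a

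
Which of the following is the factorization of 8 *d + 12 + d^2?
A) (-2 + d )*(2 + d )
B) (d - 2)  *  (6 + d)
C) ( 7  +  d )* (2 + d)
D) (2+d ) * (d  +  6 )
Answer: D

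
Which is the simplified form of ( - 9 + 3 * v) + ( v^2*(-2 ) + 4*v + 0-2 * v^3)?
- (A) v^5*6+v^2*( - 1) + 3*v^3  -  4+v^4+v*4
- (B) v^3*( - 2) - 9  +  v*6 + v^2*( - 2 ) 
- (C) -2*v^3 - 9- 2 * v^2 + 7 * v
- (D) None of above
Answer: C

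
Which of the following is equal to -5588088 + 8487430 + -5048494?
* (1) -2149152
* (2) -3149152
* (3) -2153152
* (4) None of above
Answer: 1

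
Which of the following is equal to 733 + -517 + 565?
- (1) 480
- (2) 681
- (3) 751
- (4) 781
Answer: 4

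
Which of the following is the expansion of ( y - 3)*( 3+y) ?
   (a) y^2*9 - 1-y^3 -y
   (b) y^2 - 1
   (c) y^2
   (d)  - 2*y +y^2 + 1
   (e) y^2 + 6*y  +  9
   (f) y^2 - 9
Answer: f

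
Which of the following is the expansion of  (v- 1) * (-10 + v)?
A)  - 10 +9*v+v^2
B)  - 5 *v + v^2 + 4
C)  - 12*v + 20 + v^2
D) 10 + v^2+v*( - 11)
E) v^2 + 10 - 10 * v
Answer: D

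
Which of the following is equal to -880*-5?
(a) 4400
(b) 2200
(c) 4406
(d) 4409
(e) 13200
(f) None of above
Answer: a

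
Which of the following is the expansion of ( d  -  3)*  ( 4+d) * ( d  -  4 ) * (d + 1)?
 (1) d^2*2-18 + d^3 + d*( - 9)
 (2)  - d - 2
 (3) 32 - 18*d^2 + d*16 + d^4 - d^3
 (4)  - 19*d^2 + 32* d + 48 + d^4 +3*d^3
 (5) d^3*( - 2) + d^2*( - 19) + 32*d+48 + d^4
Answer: 5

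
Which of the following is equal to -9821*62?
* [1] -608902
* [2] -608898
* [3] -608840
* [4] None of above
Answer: 1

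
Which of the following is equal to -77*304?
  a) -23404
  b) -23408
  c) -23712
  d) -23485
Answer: b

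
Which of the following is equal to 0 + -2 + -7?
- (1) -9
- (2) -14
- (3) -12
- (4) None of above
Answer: 1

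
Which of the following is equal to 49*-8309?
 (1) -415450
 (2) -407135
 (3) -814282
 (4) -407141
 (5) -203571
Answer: 4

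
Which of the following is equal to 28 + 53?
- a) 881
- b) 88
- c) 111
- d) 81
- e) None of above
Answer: d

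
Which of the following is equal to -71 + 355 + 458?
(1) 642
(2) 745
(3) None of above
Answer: 3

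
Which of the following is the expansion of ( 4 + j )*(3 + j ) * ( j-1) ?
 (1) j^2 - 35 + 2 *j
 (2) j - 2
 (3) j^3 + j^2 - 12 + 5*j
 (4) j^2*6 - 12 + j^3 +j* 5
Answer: 4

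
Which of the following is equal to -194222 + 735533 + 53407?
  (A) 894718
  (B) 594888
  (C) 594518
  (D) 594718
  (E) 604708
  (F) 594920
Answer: D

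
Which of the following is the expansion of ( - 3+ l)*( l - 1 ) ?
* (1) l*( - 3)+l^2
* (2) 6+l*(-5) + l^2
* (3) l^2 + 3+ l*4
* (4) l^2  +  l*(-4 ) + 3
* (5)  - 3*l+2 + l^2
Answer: 4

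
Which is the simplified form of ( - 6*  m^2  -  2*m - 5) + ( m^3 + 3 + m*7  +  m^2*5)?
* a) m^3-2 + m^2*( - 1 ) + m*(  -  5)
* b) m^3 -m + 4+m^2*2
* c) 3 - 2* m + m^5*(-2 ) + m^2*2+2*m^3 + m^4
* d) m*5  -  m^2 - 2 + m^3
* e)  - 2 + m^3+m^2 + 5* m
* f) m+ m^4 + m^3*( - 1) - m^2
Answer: d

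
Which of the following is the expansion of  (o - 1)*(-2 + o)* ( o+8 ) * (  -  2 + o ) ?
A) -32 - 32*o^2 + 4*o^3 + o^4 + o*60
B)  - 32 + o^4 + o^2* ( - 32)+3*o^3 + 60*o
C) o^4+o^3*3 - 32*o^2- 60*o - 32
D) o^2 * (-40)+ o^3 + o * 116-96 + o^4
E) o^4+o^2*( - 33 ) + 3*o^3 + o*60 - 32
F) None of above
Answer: B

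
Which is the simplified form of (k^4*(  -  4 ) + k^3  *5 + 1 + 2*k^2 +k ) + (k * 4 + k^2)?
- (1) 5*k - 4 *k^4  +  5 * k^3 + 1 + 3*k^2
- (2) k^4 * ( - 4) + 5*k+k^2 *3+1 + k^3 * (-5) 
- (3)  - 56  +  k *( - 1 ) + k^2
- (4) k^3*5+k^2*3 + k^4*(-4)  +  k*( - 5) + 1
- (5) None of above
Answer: 1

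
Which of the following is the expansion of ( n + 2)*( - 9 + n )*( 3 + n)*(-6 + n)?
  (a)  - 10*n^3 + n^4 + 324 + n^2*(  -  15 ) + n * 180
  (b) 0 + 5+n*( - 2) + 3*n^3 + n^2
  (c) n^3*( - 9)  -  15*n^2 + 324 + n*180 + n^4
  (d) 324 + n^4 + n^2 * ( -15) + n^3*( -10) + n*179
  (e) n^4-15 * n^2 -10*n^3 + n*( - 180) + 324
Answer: a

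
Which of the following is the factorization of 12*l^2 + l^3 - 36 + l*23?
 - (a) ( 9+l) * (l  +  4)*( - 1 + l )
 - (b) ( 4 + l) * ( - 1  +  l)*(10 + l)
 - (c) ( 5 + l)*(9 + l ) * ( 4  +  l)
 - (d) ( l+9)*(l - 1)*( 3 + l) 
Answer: a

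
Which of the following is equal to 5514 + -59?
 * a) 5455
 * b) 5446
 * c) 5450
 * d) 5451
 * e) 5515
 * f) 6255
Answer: a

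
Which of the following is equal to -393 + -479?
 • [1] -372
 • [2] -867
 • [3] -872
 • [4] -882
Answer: 3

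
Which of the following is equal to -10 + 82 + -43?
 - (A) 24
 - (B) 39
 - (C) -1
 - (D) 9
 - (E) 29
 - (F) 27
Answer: E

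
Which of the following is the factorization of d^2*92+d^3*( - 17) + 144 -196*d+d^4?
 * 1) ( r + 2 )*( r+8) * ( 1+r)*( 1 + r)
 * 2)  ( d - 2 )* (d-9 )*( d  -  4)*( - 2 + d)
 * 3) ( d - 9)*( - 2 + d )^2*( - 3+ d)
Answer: 2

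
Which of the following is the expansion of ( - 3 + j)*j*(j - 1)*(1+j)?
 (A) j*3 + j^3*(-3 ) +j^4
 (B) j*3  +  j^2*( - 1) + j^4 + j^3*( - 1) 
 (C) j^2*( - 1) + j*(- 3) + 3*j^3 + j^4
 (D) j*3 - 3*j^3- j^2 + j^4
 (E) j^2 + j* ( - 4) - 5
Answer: D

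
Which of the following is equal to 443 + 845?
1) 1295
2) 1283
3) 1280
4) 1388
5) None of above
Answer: 5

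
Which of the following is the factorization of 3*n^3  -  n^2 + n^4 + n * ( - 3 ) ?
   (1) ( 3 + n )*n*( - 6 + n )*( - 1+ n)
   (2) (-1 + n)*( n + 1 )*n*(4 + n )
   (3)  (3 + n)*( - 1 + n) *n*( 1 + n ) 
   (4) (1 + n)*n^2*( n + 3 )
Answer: 3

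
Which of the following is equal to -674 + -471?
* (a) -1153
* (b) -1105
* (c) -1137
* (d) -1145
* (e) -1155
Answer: d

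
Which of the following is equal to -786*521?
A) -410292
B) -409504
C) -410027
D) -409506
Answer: D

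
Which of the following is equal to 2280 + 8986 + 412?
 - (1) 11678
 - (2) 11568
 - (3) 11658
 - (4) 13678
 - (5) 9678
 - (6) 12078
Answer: 1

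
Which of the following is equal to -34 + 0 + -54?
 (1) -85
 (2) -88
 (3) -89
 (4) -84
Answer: 2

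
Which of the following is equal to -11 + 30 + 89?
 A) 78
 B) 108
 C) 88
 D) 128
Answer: B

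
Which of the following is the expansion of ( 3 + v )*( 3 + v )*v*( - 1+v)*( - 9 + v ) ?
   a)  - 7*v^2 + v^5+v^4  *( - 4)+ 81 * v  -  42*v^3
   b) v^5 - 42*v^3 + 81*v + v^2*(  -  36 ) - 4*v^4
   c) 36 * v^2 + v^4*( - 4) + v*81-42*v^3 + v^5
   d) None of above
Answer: b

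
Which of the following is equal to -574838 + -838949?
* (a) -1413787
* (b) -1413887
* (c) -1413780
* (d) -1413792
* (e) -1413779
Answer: a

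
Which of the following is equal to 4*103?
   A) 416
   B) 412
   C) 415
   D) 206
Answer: B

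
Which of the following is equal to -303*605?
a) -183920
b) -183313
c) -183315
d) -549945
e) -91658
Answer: c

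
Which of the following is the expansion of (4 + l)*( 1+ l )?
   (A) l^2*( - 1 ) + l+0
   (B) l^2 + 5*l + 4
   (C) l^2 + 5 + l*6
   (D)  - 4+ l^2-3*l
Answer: B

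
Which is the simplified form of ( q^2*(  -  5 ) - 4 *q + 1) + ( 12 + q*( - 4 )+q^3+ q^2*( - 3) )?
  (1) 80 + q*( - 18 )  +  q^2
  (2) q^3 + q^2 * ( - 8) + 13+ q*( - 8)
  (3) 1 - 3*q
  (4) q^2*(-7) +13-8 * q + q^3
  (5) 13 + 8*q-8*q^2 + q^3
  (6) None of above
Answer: 2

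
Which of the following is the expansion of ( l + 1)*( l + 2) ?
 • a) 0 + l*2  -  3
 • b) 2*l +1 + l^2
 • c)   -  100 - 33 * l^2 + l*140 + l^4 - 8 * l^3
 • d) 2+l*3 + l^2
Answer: d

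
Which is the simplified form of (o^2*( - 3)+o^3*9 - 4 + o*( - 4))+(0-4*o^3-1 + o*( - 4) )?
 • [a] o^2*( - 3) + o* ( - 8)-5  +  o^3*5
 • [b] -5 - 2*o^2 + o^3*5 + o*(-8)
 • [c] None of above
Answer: a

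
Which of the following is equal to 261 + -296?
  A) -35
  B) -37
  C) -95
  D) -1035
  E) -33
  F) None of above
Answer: A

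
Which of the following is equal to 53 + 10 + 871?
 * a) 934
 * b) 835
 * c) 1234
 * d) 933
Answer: a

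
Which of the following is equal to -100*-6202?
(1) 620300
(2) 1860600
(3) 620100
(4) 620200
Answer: 4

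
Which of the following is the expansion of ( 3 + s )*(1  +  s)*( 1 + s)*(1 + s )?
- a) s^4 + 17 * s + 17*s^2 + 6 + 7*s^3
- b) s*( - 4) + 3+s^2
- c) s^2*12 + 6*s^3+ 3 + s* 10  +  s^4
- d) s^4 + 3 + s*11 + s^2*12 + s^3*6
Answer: c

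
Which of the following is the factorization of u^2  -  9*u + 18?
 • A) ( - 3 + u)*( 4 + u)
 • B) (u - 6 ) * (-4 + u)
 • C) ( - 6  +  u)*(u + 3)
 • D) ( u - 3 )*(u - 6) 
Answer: D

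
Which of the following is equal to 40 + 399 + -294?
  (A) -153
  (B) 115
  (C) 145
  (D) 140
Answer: C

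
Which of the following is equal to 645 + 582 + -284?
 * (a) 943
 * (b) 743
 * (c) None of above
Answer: a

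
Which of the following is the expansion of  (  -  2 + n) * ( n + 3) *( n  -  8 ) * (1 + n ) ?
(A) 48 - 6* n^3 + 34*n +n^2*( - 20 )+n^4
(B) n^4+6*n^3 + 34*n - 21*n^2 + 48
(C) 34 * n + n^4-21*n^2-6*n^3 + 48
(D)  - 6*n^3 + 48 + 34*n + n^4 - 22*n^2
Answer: C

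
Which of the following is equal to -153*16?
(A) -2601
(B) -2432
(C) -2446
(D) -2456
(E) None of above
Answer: E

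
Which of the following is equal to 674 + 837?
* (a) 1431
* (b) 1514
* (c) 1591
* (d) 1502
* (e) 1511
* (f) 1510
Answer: e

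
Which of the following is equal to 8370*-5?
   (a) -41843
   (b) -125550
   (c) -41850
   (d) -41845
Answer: c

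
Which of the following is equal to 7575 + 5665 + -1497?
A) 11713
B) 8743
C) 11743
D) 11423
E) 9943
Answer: C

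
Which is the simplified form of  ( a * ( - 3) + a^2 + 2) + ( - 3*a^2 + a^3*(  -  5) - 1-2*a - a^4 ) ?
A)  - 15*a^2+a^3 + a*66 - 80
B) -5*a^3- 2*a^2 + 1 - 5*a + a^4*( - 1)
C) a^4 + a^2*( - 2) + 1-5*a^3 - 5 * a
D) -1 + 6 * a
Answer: B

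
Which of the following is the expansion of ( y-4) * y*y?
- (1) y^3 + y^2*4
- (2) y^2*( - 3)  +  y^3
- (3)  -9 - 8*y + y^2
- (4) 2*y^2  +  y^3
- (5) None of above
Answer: 5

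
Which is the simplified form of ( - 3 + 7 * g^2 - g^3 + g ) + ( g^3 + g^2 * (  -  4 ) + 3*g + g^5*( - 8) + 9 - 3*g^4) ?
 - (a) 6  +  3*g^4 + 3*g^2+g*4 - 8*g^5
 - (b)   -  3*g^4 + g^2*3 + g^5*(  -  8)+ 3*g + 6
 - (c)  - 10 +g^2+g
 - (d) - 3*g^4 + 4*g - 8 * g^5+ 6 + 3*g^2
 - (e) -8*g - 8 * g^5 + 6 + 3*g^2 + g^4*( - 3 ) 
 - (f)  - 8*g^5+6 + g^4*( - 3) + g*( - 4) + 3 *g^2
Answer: d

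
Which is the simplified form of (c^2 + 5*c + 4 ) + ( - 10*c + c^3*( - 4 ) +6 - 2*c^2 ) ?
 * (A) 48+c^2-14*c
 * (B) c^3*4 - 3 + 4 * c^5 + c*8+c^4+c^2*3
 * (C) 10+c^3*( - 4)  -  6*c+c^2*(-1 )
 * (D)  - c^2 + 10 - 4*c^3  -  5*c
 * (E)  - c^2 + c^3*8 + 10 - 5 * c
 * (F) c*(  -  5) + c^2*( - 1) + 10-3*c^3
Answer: D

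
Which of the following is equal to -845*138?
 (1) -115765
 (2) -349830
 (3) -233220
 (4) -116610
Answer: 4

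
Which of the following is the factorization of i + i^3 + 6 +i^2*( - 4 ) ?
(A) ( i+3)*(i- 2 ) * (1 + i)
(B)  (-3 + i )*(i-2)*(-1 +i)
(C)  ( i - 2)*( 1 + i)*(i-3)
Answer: C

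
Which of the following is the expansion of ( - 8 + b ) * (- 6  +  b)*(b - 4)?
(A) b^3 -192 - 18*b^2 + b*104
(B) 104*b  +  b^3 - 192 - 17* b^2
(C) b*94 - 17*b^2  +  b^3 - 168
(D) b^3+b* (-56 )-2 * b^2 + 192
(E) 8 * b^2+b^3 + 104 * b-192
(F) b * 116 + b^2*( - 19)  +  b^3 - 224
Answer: A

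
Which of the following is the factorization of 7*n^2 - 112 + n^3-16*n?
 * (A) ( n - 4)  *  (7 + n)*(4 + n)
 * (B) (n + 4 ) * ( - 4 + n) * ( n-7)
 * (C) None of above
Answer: A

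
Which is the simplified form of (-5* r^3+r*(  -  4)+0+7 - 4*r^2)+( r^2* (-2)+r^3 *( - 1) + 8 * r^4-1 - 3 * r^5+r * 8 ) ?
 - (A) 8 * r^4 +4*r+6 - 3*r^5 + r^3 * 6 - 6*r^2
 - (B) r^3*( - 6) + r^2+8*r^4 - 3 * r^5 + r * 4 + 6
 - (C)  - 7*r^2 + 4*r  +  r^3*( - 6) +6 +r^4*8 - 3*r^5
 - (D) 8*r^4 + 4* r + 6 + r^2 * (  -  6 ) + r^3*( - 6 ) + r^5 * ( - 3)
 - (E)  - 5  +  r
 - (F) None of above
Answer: D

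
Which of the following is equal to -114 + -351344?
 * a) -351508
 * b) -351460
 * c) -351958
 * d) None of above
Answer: d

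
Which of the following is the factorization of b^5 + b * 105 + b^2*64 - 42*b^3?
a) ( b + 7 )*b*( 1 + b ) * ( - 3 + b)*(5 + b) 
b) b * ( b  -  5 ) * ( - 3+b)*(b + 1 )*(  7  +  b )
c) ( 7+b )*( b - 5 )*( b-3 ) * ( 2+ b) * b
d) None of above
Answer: b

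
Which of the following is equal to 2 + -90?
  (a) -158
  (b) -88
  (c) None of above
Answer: b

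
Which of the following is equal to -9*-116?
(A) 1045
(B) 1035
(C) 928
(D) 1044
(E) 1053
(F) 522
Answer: D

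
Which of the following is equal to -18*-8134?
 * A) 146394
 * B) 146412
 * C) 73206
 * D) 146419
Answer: B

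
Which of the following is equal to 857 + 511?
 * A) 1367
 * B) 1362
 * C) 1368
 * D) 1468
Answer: C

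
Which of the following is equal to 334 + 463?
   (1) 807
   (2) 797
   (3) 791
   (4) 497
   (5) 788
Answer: 2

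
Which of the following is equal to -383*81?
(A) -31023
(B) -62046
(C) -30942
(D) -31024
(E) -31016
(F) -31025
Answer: A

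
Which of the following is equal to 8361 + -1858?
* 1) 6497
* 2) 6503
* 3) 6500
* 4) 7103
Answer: 2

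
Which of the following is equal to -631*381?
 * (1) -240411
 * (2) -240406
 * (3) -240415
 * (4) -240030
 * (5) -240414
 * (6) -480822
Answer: 1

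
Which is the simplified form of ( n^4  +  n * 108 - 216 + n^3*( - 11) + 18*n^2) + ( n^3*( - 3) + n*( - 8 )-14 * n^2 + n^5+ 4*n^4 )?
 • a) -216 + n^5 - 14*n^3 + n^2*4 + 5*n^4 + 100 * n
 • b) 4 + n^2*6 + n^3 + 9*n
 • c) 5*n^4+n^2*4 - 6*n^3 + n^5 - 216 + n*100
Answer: a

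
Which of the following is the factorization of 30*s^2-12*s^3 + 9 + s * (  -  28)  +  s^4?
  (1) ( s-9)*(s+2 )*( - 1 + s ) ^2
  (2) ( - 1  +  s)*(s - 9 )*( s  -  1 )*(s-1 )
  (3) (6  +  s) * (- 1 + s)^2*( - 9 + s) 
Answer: 2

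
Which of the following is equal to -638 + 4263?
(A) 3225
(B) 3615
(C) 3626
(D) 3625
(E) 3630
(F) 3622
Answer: D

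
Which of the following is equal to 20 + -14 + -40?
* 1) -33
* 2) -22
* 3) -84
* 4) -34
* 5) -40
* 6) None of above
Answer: 4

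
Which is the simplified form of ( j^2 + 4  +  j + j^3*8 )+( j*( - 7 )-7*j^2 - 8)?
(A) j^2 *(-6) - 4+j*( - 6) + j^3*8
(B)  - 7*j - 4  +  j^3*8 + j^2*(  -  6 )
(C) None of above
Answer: A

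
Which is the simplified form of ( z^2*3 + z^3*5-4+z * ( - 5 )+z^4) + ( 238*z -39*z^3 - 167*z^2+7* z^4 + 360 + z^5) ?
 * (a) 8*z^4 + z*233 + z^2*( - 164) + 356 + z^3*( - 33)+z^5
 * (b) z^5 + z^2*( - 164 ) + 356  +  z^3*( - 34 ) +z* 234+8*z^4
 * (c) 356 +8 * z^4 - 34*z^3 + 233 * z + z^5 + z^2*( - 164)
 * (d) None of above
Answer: c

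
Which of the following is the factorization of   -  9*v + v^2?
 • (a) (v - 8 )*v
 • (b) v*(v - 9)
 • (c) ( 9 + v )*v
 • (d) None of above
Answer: b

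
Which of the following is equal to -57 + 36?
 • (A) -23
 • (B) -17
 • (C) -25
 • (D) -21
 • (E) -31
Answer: D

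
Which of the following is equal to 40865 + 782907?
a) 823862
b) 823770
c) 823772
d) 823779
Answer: c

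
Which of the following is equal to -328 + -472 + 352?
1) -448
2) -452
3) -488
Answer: 1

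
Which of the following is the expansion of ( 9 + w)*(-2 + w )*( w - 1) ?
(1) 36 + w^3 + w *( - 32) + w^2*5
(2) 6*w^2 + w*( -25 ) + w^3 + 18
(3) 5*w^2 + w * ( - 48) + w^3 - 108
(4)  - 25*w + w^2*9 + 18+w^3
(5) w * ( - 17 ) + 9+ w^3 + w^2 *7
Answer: 2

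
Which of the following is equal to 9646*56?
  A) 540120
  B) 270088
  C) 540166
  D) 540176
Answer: D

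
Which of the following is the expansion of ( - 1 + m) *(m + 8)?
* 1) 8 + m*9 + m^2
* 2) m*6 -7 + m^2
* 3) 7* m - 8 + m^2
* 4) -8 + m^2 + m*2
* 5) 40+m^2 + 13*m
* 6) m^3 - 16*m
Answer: 3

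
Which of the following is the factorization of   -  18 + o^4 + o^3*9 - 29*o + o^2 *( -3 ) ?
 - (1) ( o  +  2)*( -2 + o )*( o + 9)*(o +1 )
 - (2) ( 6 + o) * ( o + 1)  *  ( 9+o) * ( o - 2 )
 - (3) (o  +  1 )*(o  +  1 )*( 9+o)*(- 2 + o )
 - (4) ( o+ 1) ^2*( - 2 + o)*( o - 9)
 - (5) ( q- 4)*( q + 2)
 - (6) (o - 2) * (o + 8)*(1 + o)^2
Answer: 3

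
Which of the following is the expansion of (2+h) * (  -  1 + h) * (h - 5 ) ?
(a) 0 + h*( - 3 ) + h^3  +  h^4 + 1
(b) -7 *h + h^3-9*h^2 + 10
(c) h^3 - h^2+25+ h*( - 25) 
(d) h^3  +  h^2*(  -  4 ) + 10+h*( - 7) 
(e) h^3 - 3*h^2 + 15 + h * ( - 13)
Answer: d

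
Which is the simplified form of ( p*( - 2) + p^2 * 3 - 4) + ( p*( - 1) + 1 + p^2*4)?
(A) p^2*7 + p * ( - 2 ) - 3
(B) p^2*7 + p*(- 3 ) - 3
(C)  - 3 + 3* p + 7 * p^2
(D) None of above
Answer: B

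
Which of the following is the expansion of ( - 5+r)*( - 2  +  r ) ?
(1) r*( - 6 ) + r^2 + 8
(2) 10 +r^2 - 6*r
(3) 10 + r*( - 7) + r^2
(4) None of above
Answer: 3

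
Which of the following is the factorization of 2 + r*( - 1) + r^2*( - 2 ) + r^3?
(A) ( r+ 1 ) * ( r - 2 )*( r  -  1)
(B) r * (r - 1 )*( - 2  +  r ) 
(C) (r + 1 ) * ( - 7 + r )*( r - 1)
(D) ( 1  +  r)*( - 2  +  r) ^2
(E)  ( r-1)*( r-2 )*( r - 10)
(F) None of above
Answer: A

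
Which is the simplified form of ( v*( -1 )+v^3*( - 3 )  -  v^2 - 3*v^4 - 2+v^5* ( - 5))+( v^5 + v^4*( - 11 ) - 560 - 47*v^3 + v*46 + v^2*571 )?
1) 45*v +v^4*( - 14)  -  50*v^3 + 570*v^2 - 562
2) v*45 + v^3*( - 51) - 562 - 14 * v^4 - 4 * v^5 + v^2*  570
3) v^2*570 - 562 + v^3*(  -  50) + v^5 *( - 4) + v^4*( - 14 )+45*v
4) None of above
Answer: 3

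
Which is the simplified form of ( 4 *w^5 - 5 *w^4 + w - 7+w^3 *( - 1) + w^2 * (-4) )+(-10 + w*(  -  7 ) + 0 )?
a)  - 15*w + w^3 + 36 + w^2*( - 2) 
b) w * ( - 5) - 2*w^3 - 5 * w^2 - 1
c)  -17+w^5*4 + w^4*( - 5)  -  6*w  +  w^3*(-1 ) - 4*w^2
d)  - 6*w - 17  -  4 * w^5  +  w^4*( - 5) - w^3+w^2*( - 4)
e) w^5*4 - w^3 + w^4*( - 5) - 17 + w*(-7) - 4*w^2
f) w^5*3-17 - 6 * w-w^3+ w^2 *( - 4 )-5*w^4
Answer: c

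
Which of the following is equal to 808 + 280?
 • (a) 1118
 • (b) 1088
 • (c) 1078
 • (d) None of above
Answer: b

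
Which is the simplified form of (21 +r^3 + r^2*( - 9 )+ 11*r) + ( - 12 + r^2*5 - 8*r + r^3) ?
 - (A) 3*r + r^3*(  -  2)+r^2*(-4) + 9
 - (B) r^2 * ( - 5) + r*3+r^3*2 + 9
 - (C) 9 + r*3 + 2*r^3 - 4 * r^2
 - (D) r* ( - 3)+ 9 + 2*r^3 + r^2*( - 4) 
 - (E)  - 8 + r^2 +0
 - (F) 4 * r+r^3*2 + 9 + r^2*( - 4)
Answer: C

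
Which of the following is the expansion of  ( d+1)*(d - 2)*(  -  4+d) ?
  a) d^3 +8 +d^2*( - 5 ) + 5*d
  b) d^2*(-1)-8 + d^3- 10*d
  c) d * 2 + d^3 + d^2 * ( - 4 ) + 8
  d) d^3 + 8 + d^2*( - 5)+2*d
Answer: d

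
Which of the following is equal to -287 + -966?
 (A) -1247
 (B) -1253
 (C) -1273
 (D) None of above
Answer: B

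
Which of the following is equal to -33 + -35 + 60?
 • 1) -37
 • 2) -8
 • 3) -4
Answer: 2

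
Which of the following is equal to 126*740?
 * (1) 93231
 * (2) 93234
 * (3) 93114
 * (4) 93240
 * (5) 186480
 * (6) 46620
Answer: 4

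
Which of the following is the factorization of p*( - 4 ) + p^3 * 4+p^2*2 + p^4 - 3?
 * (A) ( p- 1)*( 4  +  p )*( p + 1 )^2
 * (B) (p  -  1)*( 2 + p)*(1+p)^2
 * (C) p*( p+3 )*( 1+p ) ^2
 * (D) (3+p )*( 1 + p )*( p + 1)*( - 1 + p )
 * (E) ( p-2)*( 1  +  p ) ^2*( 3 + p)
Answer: D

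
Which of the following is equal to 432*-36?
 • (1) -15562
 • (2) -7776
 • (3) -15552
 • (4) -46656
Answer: 3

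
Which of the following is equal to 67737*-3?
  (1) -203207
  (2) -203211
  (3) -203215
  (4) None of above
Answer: 2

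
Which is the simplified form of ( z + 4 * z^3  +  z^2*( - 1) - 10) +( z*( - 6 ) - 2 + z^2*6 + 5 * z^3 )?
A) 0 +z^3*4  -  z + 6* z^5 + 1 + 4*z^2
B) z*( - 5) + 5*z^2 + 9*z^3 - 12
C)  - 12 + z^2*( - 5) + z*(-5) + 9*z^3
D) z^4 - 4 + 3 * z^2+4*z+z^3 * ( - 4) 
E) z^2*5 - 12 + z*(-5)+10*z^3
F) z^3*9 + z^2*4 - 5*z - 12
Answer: B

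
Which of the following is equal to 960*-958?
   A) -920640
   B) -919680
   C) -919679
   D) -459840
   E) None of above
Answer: B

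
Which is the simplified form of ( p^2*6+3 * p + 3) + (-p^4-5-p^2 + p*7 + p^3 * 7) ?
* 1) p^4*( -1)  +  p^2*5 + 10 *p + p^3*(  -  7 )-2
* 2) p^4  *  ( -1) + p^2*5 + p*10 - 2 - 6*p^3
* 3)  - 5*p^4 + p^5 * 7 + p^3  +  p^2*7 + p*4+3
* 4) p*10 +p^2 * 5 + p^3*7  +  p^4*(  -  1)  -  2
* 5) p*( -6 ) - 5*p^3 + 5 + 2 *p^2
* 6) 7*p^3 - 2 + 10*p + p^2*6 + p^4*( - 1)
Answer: 4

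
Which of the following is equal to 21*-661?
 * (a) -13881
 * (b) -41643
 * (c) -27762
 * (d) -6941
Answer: a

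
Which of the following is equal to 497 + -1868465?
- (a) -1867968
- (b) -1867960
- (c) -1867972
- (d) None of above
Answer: a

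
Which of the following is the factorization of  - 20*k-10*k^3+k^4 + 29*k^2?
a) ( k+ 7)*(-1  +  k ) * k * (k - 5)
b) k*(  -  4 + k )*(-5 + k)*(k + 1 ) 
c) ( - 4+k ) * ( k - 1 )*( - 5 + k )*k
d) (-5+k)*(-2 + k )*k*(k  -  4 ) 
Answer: c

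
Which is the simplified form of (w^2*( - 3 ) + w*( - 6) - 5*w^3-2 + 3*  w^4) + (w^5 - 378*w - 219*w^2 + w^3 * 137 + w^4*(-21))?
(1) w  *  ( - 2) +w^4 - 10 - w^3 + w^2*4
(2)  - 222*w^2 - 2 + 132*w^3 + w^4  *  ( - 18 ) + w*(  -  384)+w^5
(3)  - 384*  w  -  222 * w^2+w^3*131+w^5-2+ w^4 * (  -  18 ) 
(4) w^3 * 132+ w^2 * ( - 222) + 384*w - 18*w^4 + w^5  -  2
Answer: 2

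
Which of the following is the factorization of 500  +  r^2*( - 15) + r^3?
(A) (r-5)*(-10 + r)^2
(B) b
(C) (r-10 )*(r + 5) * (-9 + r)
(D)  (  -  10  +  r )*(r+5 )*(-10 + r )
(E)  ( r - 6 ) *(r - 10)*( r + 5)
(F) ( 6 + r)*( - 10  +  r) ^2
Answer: D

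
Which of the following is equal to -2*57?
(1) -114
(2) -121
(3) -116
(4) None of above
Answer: 1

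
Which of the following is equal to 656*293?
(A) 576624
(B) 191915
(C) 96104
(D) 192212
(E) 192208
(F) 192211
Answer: E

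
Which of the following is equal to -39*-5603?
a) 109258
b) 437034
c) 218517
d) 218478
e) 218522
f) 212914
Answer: c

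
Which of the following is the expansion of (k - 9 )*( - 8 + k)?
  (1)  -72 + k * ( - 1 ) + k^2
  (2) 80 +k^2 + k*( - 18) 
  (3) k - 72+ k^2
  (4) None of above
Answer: 4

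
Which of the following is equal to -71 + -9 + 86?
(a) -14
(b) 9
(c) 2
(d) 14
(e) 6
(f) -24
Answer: e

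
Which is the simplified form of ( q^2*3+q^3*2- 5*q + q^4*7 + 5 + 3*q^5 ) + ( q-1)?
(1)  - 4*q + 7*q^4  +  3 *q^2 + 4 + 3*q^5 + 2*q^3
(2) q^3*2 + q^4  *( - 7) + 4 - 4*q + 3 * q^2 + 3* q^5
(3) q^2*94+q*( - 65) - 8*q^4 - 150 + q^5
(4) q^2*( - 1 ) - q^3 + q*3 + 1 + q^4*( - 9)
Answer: 1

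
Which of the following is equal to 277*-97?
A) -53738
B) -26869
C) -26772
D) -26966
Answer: B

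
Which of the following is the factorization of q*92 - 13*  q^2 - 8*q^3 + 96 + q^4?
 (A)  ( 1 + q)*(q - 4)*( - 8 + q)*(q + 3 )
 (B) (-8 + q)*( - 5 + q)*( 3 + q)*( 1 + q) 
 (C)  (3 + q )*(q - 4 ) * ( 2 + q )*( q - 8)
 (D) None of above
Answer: A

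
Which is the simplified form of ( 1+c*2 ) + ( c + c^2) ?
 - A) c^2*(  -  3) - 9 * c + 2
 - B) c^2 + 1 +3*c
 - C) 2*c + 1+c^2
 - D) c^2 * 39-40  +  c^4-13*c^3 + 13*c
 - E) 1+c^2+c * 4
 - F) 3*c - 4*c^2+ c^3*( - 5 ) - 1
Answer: B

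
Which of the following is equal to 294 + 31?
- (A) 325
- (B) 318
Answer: A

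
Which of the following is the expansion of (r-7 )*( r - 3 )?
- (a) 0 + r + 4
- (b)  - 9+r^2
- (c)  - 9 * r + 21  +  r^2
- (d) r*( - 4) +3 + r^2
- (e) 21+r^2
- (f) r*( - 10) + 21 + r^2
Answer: f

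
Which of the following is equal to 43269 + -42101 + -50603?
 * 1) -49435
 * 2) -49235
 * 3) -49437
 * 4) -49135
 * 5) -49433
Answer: 1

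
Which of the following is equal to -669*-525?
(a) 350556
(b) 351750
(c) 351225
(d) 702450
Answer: c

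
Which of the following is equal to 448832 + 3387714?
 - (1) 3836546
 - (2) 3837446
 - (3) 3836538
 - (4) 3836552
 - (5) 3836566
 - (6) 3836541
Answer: 1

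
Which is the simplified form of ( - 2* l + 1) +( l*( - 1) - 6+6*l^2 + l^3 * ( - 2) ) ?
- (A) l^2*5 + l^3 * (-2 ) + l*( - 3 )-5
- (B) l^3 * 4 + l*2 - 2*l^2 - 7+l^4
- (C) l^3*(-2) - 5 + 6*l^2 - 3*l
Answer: C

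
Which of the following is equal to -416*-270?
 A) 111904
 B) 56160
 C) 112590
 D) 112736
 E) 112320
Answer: E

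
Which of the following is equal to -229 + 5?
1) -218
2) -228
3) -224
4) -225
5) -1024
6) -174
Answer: 3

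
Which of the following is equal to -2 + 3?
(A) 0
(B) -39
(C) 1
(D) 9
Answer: C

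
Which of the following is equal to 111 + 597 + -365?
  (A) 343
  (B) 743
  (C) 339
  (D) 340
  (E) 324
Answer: A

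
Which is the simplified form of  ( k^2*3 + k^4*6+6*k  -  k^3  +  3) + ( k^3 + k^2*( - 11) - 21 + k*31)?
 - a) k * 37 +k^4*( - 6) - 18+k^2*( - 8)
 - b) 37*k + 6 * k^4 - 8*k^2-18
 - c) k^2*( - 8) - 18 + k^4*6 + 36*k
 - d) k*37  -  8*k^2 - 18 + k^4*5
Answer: b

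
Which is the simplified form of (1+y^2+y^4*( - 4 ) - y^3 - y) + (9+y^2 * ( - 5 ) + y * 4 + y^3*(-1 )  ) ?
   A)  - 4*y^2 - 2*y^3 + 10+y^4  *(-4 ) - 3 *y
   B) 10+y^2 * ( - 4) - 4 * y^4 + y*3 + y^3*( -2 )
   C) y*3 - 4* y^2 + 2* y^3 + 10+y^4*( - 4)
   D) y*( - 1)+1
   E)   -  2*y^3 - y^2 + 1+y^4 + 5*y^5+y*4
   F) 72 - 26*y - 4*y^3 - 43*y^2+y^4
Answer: B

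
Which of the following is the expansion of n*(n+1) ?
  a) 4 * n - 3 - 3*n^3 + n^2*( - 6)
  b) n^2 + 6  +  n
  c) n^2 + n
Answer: c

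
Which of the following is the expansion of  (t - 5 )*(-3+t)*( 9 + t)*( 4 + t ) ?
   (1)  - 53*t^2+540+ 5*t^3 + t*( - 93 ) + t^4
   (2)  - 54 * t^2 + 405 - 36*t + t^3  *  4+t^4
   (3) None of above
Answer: 1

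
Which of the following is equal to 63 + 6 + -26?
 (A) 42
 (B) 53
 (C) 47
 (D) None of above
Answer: D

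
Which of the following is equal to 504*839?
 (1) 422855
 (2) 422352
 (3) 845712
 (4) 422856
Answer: 4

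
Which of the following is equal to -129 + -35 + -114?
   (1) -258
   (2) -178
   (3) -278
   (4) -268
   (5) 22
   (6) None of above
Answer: 3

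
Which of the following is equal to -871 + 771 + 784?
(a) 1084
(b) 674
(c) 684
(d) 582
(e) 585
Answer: c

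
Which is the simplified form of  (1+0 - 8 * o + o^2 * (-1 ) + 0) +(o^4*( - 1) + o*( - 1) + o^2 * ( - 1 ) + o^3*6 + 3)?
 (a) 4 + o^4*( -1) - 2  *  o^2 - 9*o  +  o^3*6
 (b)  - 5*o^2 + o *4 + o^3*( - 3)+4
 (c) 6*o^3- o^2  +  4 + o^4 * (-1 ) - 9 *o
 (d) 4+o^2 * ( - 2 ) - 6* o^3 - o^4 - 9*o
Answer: a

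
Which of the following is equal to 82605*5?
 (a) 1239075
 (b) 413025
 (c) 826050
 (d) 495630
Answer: b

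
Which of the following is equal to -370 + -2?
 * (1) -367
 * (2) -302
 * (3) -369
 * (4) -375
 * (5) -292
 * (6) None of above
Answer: 6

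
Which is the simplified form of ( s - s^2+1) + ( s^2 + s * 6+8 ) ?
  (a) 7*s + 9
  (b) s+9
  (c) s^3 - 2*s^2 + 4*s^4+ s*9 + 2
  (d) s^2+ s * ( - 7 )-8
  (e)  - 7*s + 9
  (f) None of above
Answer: a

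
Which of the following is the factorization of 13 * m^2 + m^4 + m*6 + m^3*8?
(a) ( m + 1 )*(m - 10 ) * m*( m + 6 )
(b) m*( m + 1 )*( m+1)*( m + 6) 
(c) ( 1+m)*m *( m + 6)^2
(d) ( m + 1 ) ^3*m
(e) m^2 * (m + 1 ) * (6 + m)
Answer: b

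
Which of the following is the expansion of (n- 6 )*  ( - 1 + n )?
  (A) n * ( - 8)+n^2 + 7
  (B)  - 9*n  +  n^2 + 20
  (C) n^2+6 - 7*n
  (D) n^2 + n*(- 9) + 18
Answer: C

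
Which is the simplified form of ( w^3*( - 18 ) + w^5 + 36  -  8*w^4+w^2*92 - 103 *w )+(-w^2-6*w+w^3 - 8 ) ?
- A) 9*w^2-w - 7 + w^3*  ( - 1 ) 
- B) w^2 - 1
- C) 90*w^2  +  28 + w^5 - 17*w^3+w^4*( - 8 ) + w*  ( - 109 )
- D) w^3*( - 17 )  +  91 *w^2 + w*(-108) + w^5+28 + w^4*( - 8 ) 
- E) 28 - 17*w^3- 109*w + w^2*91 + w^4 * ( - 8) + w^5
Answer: E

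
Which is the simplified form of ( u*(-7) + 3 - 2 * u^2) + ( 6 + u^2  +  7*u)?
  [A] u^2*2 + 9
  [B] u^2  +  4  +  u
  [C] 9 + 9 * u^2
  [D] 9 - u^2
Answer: D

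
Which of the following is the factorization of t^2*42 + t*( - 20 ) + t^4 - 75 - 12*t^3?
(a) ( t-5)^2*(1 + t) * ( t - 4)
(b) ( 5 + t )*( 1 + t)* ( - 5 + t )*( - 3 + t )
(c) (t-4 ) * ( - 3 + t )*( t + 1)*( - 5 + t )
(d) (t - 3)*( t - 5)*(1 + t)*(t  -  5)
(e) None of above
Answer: d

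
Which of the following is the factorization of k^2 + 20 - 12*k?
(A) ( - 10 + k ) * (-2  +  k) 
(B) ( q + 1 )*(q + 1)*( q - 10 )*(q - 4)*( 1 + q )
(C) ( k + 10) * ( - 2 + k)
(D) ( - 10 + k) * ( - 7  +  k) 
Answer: A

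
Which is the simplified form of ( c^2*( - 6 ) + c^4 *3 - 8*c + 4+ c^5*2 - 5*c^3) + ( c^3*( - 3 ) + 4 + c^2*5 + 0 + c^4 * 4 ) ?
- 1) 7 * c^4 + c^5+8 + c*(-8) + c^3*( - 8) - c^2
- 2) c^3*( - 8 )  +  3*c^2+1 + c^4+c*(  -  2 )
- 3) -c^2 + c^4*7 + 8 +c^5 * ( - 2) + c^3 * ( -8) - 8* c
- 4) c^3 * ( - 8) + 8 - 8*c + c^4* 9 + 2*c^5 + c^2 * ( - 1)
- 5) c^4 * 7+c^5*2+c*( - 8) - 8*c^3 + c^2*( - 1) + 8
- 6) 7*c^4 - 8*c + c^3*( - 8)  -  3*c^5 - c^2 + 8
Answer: 5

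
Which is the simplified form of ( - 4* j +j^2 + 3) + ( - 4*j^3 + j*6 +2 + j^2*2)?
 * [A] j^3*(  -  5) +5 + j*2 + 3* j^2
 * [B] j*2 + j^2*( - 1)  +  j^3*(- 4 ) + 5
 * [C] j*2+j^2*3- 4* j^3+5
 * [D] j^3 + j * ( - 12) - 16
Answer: C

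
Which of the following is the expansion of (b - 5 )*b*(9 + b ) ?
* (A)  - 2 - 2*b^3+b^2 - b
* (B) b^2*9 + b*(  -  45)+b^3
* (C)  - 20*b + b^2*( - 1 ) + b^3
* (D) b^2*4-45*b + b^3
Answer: D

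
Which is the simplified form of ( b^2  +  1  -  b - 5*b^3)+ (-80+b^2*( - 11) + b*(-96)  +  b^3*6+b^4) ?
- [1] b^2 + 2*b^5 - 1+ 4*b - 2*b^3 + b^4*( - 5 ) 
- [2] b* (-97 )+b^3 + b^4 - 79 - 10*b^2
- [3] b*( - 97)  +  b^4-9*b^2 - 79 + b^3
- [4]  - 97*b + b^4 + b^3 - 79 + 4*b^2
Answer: 2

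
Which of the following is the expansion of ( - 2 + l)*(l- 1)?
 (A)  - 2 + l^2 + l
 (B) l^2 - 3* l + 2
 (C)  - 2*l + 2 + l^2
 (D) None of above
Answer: B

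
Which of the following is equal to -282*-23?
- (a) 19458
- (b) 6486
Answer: b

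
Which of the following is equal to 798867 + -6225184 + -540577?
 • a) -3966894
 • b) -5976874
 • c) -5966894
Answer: c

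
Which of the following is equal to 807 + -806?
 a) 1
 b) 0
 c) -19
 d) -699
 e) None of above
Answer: a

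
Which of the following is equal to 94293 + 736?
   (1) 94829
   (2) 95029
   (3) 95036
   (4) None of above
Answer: 2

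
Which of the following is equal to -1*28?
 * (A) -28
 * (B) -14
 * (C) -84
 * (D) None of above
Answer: A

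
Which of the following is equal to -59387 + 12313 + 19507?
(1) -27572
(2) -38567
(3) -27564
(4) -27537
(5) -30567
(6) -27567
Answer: 6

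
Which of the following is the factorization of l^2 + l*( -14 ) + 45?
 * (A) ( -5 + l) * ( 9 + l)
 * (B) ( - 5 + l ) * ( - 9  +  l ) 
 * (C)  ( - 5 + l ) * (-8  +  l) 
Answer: B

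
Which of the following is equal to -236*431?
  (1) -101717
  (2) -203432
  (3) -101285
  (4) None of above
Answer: 4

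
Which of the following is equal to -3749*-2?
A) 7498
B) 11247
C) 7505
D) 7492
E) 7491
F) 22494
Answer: A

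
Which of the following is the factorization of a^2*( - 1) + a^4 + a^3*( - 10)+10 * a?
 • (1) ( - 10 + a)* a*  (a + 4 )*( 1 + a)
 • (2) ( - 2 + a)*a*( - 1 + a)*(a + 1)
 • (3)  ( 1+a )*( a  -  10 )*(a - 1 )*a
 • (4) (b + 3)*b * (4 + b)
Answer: 3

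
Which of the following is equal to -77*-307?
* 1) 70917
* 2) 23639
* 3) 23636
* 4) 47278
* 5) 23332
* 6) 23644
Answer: 2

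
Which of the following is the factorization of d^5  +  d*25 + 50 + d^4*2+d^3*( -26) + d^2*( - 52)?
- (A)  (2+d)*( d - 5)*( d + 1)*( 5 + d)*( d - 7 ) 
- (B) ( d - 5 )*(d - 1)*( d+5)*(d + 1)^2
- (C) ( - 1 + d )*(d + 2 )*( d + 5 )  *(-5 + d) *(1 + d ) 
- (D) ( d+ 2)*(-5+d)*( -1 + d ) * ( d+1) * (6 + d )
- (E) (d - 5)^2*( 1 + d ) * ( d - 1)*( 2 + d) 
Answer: C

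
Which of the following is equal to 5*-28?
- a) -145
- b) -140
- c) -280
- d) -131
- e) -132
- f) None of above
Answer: b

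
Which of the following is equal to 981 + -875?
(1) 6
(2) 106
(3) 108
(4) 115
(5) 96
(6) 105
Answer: 2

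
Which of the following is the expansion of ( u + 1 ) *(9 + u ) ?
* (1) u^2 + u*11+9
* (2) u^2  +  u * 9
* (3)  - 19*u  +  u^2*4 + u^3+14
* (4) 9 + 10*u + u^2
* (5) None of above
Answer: 4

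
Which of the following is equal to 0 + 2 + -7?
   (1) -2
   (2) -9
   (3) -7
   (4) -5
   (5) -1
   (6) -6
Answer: 4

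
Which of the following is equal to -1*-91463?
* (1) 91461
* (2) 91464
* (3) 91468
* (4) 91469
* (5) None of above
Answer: 5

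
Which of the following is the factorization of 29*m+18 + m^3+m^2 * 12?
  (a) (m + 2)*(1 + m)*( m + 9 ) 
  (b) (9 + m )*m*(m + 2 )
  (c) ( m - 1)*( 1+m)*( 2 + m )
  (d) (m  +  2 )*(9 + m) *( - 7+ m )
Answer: a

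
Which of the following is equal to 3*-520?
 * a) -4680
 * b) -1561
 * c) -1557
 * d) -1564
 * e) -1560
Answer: e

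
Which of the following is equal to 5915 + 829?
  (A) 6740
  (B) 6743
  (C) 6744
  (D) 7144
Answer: C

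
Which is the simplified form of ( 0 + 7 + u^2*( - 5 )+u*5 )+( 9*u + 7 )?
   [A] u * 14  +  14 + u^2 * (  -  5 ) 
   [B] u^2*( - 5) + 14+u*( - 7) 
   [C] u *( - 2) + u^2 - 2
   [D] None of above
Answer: A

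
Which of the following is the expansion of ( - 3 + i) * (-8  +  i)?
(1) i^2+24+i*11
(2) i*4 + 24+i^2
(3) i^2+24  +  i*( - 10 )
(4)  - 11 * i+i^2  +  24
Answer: 4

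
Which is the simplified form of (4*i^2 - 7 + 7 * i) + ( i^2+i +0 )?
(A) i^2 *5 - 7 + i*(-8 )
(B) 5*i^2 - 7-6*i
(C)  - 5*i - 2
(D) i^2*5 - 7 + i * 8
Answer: D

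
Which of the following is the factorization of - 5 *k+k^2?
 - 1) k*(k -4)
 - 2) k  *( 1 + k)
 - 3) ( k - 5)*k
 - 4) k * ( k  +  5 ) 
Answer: 3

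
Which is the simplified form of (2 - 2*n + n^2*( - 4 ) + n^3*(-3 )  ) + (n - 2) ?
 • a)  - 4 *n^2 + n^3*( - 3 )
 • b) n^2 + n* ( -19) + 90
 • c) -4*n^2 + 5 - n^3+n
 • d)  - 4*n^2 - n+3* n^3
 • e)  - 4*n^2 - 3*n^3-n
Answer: e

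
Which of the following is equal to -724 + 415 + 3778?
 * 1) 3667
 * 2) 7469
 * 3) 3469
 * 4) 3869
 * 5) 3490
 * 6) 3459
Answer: 3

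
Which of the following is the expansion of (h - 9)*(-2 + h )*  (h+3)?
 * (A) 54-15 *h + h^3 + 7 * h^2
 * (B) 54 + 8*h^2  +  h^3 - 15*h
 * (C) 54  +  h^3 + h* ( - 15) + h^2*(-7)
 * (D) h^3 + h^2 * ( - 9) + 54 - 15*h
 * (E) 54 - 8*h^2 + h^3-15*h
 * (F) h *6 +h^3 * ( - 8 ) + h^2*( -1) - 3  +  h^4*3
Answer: E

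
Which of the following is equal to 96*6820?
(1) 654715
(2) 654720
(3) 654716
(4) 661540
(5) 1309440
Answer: 2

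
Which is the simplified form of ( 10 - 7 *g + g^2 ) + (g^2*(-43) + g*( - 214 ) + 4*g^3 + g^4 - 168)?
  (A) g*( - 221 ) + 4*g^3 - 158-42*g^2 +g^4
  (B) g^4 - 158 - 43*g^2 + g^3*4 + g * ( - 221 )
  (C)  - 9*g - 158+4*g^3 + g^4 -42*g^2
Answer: A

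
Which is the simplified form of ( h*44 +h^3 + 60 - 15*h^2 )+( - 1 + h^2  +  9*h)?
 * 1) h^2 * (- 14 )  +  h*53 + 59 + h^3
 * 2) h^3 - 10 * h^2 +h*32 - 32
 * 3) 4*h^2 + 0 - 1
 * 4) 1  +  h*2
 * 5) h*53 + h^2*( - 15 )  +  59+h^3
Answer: 1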